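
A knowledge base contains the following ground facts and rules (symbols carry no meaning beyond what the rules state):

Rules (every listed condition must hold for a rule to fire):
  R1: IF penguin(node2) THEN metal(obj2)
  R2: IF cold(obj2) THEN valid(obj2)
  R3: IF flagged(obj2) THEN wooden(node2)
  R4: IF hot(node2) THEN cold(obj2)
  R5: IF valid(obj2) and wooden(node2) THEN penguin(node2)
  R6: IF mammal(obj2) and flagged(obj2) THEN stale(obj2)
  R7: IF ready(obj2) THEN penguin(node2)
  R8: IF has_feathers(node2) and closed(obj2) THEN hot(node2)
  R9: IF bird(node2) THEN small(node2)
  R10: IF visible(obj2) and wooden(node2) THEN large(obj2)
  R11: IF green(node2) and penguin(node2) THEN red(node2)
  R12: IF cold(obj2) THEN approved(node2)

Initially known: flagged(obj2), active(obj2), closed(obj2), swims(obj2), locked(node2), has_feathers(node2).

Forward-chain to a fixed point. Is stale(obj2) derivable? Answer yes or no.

Round 1: R3 [IF flagged(obj2) THEN wooden(node2)]; R8 [IF has_feathers(node2) and closed(obj2) THEN hot(node2)]. Adds wooden(node2), hot(node2).
Round 2: R4 [IF hot(node2) THEN cold(obj2)]. Adds cold(obj2).
Round 3: R2 [IF cold(obj2) THEN valid(obj2)]; R12 [IF cold(obj2) THEN approved(node2)]. Adds valid(obj2), approved(node2).
Round 4: R5 [IF valid(obj2) and wooden(node2) THEN penguin(node2)]. Adds penguin(node2).
Round 5: R1 [IF penguin(node2) THEN metal(obj2)]. Adds metal(obj2).
Fixed point reached. stale(obj2) is concluded only by R6; R6 needs mammal(obj2) (never derived).

no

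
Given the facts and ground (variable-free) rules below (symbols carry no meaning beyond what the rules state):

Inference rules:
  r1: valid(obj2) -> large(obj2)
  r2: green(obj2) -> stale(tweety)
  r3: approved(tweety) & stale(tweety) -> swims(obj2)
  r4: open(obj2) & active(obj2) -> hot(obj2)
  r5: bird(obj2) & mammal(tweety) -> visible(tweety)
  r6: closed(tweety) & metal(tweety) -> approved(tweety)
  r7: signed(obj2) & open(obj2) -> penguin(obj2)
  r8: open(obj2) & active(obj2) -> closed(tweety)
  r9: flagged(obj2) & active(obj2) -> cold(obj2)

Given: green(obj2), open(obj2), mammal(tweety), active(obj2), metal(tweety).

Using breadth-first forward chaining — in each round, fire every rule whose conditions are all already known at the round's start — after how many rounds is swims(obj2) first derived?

3

Round 1 — r2, r4, r8, derive stale(tweety), hot(obj2), closed(tweety).
Round 2 — r6, derive approved(tweety).
Round 3 — r3, derive swims(obj2).
swims(obj2) first appears in round 3.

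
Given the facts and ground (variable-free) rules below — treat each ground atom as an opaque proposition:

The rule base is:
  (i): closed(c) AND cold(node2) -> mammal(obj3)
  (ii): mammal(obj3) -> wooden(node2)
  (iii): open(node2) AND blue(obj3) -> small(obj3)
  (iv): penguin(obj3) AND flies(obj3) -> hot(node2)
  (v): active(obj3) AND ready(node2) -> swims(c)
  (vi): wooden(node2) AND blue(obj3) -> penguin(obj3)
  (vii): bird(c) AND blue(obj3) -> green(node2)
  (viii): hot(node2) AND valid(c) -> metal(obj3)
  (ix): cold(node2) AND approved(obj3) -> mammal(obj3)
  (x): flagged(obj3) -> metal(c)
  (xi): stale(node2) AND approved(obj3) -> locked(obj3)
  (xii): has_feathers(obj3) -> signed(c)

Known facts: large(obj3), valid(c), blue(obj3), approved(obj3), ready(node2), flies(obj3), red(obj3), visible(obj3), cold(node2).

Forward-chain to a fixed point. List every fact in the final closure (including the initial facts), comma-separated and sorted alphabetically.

approved(obj3), blue(obj3), cold(node2), flies(obj3), hot(node2), large(obj3), mammal(obj3), metal(obj3), penguin(obj3), ready(node2), red(obj3), valid(c), visible(obj3), wooden(node2)

Round 1: (ix) [cold(node2) AND approved(obj3) -> mammal(obj3)]. Adds mammal(obj3).
Round 2: (ii) [mammal(obj3) -> wooden(node2)]. Adds wooden(node2).
Round 3: (vi) [wooden(node2) AND blue(obj3) -> penguin(obj3)]. Adds penguin(obj3).
Round 4: (iv) [penguin(obj3) AND flies(obj3) -> hot(node2)]. Adds hot(node2).
Round 5: (viii) [hot(node2) AND valid(c) -> metal(obj3)]. Adds metal(obj3).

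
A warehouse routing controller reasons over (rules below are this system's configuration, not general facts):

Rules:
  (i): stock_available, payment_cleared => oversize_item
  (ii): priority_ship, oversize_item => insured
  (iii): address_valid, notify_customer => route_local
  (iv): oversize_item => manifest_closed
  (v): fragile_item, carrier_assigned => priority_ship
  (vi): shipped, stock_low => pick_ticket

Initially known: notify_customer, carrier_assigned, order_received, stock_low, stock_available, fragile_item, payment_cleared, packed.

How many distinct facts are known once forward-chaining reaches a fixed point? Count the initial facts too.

[1] (i) [stock_available, payment_cleared => oversize_item]; (v) [fragile_item, carrier_assigned => priority_ship]. ⇒ new: oversize_item, priority_ship.
[2] (ii) [priority_ship, oversize_item => insured]; (iv) [oversize_item => manifest_closed]. ⇒ new: insured, manifest_closed.
Closure: {carrier_assigned, fragile_item, insured, manifest_closed, notify_customer, order_received, oversize_item, packed, payment_cleared, priority_ship, stock_available, stock_low} — 12 facts.

12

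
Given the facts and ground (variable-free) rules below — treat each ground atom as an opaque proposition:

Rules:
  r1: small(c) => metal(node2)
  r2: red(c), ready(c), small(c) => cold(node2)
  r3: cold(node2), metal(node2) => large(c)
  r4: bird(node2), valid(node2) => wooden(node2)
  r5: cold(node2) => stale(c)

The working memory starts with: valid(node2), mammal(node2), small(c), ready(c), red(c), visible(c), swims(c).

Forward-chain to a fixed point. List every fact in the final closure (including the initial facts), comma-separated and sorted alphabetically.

cold(node2), large(c), mammal(node2), metal(node2), ready(c), red(c), small(c), stale(c), swims(c), valid(node2), visible(c)

[1] r1 [small(c) => metal(node2)]; r2 [red(c), ready(c), small(c) => cold(node2)]. ⇒ new: metal(node2), cold(node2).
[2] r3 [cold(node2), metal(node2) => large(c)]; r5 [cold(node2) => stale(c)]. ⇒ new: large(c), stale(c).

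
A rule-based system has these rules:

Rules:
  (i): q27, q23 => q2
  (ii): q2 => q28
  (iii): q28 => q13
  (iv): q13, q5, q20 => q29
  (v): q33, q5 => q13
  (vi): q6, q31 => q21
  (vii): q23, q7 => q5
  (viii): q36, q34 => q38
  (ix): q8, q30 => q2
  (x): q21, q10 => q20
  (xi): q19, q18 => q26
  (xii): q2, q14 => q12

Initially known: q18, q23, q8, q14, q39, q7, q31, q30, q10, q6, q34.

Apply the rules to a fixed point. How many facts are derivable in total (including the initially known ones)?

Round 1: (vi) [q6, q31 => q21]; (vii) [q23, q7 => q5]; (ix) [q8, q30 => q2]. New: q21, q5, q2.
Round 2: (ii) [q2 => q28]; (x) [q21, q10 => q20]; (xii) [q2, q14 => q12]. New: q28, q20, q12.
Round 3: (iii) [q28 => q13]. New: q13.
Round 4: (iv) [q13, q5, q20 => q29]. New: q29.
Closure: {q10, q12, q13, q14, q18, q2, q20, q21, q23, q28, q29, q30, q31, q34, q39, q5, q6, q7, q8} — 19 facts.

19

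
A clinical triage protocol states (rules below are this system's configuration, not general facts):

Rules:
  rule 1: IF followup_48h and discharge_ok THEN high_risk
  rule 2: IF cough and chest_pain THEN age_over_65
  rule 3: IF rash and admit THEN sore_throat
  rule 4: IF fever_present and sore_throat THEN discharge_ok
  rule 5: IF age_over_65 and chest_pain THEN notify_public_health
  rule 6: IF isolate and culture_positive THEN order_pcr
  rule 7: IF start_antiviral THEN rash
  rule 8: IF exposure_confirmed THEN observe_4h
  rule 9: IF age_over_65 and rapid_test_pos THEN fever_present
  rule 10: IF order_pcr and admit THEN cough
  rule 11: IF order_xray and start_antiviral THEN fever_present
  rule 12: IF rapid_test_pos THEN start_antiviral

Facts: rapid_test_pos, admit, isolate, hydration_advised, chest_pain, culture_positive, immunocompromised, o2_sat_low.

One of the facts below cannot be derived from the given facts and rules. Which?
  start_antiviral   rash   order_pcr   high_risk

Round 1: rule 6 [IF isolate and culture_positive THEN order_pcr]; rule 12 [IF rapid_test_pos THEN start_antiviral]. New: order_pcr, start_antiviral.
Round 2: rule 7 [IF start_antiviral THEN rash]; rule 10 [IF order_pcr and admit THEN cough]. New: rash, cough.
Round 3: rule 2 [IF cough and chest_pain THEN age_over_65]; rule 3 [IF rash and admit THEN sore_throat]. New: age_over_65, sore_throat.
Round 4: rule 5 [IF age_over_65 and chest_pain THEN notify_public_health]; rule 9 [IF age_over_65 and rapid_test_pos THEN fever_present]. New: notify_public_health, fever_present.
Round 5: rule 4 [IF fever_present and sore_throat THEN discharge_ok]. New: discharge_ok.
Derived: start_antiviral (round 1), rash (round 2), order_pcr (round 1). high_risk never appears in any round.

high_risk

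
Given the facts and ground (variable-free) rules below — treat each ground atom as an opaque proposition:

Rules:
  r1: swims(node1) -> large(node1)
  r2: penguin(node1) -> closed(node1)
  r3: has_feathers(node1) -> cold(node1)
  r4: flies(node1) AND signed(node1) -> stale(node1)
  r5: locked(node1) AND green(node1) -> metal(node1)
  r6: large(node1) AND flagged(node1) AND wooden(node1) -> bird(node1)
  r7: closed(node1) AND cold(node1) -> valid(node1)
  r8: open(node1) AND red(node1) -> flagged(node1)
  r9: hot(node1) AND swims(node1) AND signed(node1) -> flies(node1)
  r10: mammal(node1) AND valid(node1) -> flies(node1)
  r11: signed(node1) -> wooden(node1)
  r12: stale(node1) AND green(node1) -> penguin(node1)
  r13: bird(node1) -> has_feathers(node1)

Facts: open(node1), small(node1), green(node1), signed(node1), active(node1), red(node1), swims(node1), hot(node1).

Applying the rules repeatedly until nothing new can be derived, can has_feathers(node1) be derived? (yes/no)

Round 1 fires r1, r8, r9, r11, giving large(node1), flagged(node1), flies(node1), wooden(node1).
Round 2 fires r4, r6, giving stale(node1), bird(node1).
Round 3 fires r12, r13, giving penguin(node1), has_feathers(node1).
Round 4 fires r2, r3, giving closed(node1), cold(node1).
Round 5 fires r7, giving valid(node1).
has_feathers(node1) appears in round 3, so it is derivable.

yes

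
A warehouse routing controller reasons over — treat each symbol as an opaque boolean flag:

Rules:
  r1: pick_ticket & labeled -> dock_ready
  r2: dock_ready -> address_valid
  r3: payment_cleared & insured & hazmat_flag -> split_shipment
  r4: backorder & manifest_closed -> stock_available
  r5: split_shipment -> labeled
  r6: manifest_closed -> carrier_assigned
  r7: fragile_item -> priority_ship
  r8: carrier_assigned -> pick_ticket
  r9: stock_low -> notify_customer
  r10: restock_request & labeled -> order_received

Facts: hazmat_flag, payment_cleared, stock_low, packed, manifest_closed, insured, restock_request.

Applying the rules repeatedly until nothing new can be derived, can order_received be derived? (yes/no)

yes

[1] r3 [payment_cleared & insured & hazmat_flag -> split_shipment]; r6 [manifest_closed -> carrier_assigned]; r9 [stock_low -> notify_customer]. ⇒ new: split_shipment, carrier_assigned, notify_customer.
[2] r5 [split_shipment -> labeled]; r8 [carrier_assigned -> pick_ticket]. ⇒ new: labeled, pick_ticket.
[3] r1 [pick_ticket & labeled -> dock_ready]; r10 [restock_request & labeled -> order_received]. ⇒ new: dock_ready, order_received.
[4] r2 [dock_ready -> address_valid]. ⇒ new: address_valid.
order_received appears in round 3, so it is derivable.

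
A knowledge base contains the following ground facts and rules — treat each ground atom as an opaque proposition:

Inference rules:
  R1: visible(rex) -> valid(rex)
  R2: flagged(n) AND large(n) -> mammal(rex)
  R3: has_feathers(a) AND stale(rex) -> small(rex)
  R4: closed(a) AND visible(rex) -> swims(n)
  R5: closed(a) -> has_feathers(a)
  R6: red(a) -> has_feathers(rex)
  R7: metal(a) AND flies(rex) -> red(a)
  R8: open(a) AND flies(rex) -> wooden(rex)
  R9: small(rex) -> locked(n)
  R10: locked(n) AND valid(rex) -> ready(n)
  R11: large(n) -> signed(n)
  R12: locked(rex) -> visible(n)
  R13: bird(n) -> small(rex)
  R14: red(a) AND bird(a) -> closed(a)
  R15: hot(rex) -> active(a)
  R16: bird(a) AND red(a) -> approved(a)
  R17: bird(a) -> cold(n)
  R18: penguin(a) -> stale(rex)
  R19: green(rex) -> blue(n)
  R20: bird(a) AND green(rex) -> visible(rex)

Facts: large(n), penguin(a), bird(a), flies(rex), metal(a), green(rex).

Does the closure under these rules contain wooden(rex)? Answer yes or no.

Round 1 fires R7, R11, R17, R18, R19, R20, giving red(a), signed(n), cold(n), stale(rex), blue(n), visible(rex).
Round 2 fires R1, R6, R14, R16, giving valid(rex), has_feathers(rex), closed(a), approved(a).
Round 3 fires R4, R5, giving swims(n), has_feathers(a).
Round 4 fires R3, giving small(rex).
Round 5 fires R9, giving locked(n).
Round 6 fires R10, giving ready(n).
Fixed point reached. wooden(rex) is concluded only by R8; R8 needs open(a) (never derived).

no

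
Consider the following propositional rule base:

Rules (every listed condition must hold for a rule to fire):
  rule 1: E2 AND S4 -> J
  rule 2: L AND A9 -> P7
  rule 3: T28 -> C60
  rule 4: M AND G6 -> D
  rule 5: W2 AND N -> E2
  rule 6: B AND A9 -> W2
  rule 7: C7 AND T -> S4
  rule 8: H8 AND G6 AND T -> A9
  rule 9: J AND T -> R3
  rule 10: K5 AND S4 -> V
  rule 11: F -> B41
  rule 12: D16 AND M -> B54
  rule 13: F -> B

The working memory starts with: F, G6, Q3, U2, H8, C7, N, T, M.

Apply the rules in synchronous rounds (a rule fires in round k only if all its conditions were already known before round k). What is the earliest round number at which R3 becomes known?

5

[1] rule 4 [M AND G6 -> D]; rule 7 [C7 AND T -> S4]; rule 8 [H8 AND G6 AND T -> A9]; rule 11 [F -> B41]; rule 13 [F -> B]. ⇒ new: D, S4, A9, B41, B.
[2] rule 6 [B AND A9 -> W2]. ⇒ new: W2.
[3] rule 5 [W2 AND N -> E2]. ⇒ new: E2.
[4] rule 1 [E2 AND S4 -> J]. ⇒ new: J.
[5] rule 9 [J AND T -> R3]. ⇒ new: R3.
R3 first appears in round 5.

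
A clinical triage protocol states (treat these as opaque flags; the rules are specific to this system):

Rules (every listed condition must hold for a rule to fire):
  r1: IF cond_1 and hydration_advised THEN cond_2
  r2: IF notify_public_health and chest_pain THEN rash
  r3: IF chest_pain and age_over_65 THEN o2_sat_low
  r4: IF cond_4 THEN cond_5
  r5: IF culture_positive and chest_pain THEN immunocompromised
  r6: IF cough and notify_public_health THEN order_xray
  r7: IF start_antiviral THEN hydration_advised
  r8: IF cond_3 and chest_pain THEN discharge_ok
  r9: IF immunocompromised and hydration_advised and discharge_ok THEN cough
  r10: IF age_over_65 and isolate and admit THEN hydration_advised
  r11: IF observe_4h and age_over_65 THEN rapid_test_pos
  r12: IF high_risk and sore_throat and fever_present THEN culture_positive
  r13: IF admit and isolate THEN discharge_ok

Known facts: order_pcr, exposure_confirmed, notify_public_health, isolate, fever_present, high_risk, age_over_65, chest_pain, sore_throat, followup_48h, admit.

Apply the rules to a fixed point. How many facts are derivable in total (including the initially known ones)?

19

[1] r2 [IF notify_public_health and chest_pain THEN rash]; r3 [IF chest_pain and age_over_65 THEN o2_sat_low]; r10 [IF age_over_65 and isolate and admit THEN hydration_advised]; r12 [IF high_risk and sore_throat and fever_present THEN culture_positive]; r13 [IF admit and isolate THEN discharge_ok]. ⇒ new: rash, o2_sat_low, hydration_advised, culture_positive, discharge_ok.
[2] r5 [IF culture_positive and chest_pain THEN immunocompromised]. ⇒ new: immunocompromised.
[3] r9 [IF immunocompromised and hydration_advised and discharge_ok THEN cough]. ⇒ new: cough.
[4] r6 [IF cough and notify_public_health THEN order_xray]. ⇒ new: order_xray.
Closure: {admit, age_over_65, chest_pain, cough, culture_positive, discharge_ok, exposure_confirmed, fever_present, followup_48h, high_risk, hydration_advised, immunocompromised, isolate, notify_public_health, o2_sat_low, order_pcr, order_xray, rash, sore_throat} — 19 facts.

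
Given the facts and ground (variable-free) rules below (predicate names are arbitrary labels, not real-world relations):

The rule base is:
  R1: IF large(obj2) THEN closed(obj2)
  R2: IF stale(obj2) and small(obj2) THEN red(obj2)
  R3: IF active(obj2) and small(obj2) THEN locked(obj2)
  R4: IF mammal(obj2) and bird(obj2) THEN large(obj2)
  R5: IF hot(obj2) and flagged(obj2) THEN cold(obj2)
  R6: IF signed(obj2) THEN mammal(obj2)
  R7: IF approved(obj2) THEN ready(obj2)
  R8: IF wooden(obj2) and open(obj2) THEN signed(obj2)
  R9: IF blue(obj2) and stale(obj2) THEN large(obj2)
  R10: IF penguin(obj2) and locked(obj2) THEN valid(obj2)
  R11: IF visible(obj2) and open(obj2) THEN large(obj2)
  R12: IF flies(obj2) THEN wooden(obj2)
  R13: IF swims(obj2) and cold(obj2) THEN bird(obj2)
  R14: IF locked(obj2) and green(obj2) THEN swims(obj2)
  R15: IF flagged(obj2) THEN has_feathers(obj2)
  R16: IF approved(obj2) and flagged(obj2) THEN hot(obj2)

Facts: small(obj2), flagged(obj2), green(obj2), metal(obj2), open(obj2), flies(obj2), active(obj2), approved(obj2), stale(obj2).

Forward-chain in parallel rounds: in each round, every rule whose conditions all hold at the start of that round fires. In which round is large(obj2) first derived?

4

Round 1: R2 [IF stale(obj2) and small(obj2) THEN red(obj2)]; R3 [IF active(obj2) and small(obj2) THEN locked(obj2)]; R7 [IF approved(obj2) THEN ready(obj2)]; R12 [IF flies(obj2) THEN wooden(obj2)]; R15 [IF flagged(obj2) THEN has_feathers(obj2)]; R16 [IF approved(obj2) and flagged(obj2) THEN hot(obj2)]. New: red(obj2), locked(obj2), ready(obj2), wooden(obj2), has_feathers(obj2), hot(obj2).
Round 2: R5 [IF hot(obj2) and flagged(obj2) THEN cold(obj2)]; R8 [IF wooden(obj2) and open(obj2) THEN signed(obj2)]; R14 [IF locked(obj2) and green(obj2) THEN swims(obj2)]. New: cold(obj2), signed(obj2), swims(obj2).
Round 3: R6 [IF signed(obj2) THEN mammal(obj2)]; R13 [IF swims(obj2) and cold(obj2) THEN bird(obj2)]. New: mammal(obj2), bird(obj2).
Round 4: R4 [IF mammal(obj2) and bird(obj2) THEN large(obj2)]. New: large(obj2).
large(obj2) first appears in round 4.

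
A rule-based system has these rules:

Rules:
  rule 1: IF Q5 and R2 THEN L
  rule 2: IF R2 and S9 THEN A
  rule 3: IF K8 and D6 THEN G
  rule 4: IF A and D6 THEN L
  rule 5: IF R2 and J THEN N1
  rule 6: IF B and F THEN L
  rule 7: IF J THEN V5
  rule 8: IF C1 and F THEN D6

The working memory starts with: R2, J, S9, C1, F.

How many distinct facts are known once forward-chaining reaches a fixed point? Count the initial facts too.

[1] rule 2 [IF R2 and S9 THEN A]; rule 5 [IF R2 and J THEN N1]; rule 7 [IF J THEN V5]; rule 8 [IF C1 and F THEN D6]. ⇒ new: A, N1, V5, D6.
[2] rule 4 [IF A and D6 THEN L]. ⇒ new: L.
Closure: {A, C1, D6, F, J, L, N1, R2, S9, V5} — 10 facts.

10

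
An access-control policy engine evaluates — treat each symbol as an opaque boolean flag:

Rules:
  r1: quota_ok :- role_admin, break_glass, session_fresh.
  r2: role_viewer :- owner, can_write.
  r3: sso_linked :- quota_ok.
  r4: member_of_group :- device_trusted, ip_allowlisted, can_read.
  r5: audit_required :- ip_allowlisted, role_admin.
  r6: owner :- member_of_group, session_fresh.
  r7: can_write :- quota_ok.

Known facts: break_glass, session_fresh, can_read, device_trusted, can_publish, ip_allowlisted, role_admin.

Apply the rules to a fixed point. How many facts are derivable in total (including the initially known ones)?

Round 1: r1 [quota_ok :- role_admin, break_glass, session_fresh.]; r4 [member_of_group :- device_trusted, ip_allowlisted, can_read.]; r5 [audit_required :- ip_allowlisted, role_admin.]. Adds quota_ok, member_of_group, audit_required.
Round 2: r3 [sso_linked :- quota_ok.]; r6 [owner :- member_of_group, session_fresh.]; r7 [can_write :- quota_ok.]. Adds sso_linked, owner, can_write.
Round 3: r2 [role_viewer :- owner, can_write.]. Adds role_viewer.
Closure: {audit_required, break_glass, can_publish, can_read, can_write, device_trusted, ip_allowlisted, member_of_group, owner, quota_ok, role_admin, role_viewer, session_fresh, sso_linked} — 14 facts.

14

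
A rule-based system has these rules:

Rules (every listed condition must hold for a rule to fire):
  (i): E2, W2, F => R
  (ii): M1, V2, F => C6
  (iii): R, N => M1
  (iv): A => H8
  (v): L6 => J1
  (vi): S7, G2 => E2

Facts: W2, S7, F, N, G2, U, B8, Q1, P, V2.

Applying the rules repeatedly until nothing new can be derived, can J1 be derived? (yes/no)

no

[1] (vi) [S7, G2 => E2]. ⇒ new: E2.
[2] (i) [E2, W2, F => R]. ⇒ new: R.
[3] (iii) [R, N => M1]. ⇒ new: M1.
[4] (ii) [M1, V2, F => C6]. ⇒ new: C6.
Fixed point reached. J1 is concluded only by (v); (v) needs L6 (never derived).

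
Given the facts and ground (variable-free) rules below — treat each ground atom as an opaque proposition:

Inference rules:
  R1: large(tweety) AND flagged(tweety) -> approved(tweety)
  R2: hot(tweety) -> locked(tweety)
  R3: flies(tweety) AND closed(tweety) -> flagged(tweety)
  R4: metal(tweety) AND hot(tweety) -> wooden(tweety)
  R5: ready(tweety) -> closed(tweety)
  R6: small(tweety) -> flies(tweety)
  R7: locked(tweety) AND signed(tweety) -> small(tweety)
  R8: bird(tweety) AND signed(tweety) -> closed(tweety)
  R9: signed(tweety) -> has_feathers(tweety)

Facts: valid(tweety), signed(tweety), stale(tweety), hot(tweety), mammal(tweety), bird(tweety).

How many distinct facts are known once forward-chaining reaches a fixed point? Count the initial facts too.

12

Round 1 — R2, R8, R9, derive locked(tweety), closed(tweety), has_feathers(tweety).
Round 2 — R7, derive small(tweety).
Round 3 — R6, derive flies(tweety).
Round 4 — R3, derive flagged(tweety).
Closure: {bird(tweety), closed(tweety), flagged(tweety), flies(tweety), has_feathers(tweety), hot(tweety), locked(tweety), mammal(tweety), signed(tweety), small(tweety), stale(tweety), valid(tweety)} — 12 facts.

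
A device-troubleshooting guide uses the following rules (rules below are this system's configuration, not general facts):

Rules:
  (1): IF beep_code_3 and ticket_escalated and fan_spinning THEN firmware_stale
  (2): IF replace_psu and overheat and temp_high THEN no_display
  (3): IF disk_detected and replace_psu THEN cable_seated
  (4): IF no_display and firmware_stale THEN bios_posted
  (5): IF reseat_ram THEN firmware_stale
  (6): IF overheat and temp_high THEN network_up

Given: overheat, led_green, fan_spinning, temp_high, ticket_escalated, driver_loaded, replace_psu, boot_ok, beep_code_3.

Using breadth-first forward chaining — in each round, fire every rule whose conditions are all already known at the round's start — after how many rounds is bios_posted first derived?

Round 1 fires (1), (2), (6), giving firmware_stale, no_display, network_up.
Round 2 fires (4), giving bios_posted.
bios_posted first appears in round 2.

2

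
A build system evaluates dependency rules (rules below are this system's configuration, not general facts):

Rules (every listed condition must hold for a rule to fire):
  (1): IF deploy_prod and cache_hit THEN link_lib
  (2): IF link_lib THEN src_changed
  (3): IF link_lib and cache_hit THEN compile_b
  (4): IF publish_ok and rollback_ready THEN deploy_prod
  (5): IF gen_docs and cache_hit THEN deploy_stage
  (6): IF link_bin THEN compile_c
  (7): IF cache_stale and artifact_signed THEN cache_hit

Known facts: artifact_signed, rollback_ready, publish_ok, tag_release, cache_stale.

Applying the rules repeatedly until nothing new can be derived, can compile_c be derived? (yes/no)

no

Round 1 — (4), (7), derive deploy_prod, cache_hit.
Round 2 — (1), derive link_lib.
Round 3 — (2), (3), derive src_changed, compile_b.
Fixed point reached. compile_c is concluded only by (6); (6) needs link_bin (never derived).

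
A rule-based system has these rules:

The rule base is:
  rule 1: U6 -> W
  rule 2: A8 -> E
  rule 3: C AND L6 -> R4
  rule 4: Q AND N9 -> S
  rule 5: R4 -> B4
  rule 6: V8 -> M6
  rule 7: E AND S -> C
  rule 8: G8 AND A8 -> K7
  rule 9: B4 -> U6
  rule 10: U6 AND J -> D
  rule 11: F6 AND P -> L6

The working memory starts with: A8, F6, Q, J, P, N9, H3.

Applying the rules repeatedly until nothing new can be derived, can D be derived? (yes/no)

yes

Round 1: rule 2 [A8 -> E]; rule 4 [Q AND N9 -> S]; rule 11 [F6 AND P -> L6]. Adds E, S, L6.
Round 2: rule 7 [E AND S -> C]. Adds C.
Round 3: rule 3 [C AND L6 -> R4]. Adds R4.
Round 4: rule 5 [R4 -> B4]. Adds B4.
Round 5: rule 9 [B4 -> U6]. Adds U6.
Round 6: rule 1 [U6 -> W]; rule 10 [U6 AND J -> D]. Adds W, D.
D appears in round 6, so it is derivable.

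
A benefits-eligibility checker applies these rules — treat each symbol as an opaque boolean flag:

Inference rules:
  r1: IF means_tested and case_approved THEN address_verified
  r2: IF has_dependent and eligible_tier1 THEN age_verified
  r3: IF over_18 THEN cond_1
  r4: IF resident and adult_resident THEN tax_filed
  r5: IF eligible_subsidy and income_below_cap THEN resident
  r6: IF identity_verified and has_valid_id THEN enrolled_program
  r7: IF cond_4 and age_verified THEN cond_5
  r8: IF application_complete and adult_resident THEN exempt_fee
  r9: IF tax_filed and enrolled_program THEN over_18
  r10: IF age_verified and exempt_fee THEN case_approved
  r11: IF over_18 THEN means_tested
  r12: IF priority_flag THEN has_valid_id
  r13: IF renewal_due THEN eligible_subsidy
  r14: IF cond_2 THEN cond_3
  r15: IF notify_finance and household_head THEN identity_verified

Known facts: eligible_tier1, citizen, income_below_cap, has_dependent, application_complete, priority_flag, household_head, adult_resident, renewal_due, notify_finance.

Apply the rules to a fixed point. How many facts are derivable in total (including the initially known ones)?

Round 1 — r2, r8, r12, r13, r15, derive age_verified, exempt_fee, has_valid_id, eligible_subsidy, identity_verified.
Round 2 — r5, r6, r10, derive resident, enrolled_program, case_approved.
Round 3 — r4, derive tax_filed.
Round 4 — r9, derive over_18.
Round 5 — r3, r11, derive cond_1, means_tested.
Round 6 — r1, derive address_verified.
Closure: {address_verified, adult_resident, age_verified, application_complete, case_approved, citizen, cond_1, eligible_subsidy, eligible_tier1, enrolled_program, exempt_fee, has_dependent, has_valid_id, household_head, identity_verified, income_below_cap, means_tested, notify_finance, over_18, priority_flag, renewal_due, resident, tax_filed} — 23 facts.

23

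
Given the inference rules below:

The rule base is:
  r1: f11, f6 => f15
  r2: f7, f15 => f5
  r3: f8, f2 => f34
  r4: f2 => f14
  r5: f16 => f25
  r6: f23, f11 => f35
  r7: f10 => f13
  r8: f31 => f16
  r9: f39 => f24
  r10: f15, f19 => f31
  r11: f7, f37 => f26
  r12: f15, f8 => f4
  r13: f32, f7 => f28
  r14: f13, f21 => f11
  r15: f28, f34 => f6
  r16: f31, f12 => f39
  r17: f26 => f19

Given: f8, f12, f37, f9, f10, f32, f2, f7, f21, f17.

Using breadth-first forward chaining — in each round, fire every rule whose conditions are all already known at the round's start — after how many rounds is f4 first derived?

Round 1: r3 [f8, f2 => f34]; r4 [f2 => f14]; r7 [f10 => f13]; r11 [f7, f37 => f26]; r13 [f32, f7 => f28]. Adds f34, f14, f13, f26, f28.
Round 2: r14 [f13, f21 => f11]; r15 [f28, f34 => f6]; r17 [f26 => f19]. Adds f11, f6, f19.
Round 3: r1 [f11, f6 => f15]. Adds f15.
Round 4: r2 [f7, f15 => f5]; r10 [f15, f19 => f31]; r12 [f15, f8 => f4]. Adds f5, f31, f4.
f4 first appears in round 4.

4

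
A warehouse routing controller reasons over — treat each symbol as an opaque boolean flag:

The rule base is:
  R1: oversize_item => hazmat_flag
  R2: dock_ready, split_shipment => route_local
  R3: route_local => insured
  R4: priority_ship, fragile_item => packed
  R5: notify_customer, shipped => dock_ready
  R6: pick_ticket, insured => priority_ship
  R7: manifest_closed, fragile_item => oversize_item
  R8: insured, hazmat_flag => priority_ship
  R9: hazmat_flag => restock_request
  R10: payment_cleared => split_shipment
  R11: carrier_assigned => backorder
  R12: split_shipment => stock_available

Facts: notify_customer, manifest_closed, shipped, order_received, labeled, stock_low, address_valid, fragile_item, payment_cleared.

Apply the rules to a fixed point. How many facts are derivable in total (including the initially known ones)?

Round 1: R5 [notify_customer, shipped => dock_ready]; R7 [manifest_closed, fragile_item => oversize_item]; R10 [payment_cleared => split_shipment]. New: dock_ready, oversize_item, split_shipment.
Round 2: R1 [oversize_item => hazmat_flag]; R2 [dock_ready, split_shipment => route_local]; R12 [split_shipment => stock_available]. New: hazmat_flag, route_local, stock_available.
Round 3: R3 [route_local => insured]; R9 [hazmat_flag => restock_request]. New: insured, restock_request.
Round 4: R8 [insured, hazmat_flag => priority_ship]. New: priority_ship.
Round 5: R4 [priority_ship, fragile_item => packed]. New: packed.
Closure: {address_valid, dock_ready, fragile_item, hazmat_flag, insured, labeled, manifest_closed, notify_customer, order_received, oversize_item, packed, payment_cleared, priority_ship, restock_request, route_local, shipped, split_shipment, stock_available, stock_low} — 19 facts.

19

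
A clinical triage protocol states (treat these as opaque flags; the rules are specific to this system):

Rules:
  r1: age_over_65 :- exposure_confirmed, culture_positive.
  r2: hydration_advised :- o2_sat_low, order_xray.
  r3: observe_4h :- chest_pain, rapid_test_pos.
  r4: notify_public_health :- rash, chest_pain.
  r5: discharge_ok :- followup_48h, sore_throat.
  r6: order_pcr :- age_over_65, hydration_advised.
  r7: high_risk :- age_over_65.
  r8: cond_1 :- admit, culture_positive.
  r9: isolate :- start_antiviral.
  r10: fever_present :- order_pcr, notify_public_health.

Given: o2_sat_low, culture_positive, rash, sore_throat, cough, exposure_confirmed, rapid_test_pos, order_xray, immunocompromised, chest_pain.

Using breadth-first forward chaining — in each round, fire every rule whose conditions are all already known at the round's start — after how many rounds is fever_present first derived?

Round 1: r1 [age_over_65 :- exposure_confirmed, culture_positive.]; r2 [hydration_advised :- o2_sat_low, order_xray.]; r3 [observe_4h :- chest_pain, rapid_test_pos.]; r4 [notify_public_health :- rash, chest_pain.]. Adds age_over_65, hydration_advised, observe_4h, notify_public_health.
Round 2: r6 [order_pcr :- age_over_65, hydration_advised.]; r7 [high_risk :- age_over_65.]. Adds order_pcr, high_risk.
Round 3: r10 [fever_present :- order_pcr, notify_public_health.]. Adds fever_present.
fever_present first appears in round 3.

3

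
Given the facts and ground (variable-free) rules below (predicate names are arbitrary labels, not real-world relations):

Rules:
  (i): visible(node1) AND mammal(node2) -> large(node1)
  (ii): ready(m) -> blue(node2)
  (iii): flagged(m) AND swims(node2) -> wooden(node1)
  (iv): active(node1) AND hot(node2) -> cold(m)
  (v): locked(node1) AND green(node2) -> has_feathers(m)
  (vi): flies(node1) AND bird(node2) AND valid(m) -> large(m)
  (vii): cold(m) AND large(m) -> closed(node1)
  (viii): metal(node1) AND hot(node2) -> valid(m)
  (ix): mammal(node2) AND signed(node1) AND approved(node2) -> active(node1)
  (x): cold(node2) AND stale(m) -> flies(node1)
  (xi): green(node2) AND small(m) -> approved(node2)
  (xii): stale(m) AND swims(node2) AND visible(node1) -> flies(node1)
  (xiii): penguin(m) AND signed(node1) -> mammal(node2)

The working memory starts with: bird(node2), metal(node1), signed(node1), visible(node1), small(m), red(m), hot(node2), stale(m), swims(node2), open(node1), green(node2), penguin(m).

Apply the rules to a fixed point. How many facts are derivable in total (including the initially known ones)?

Round 1 fires (viii), (xi), (xii), (xiii), giving valid(m), approved(node2), flies(node1), mammal(node2).
Round 2 fires (i), (vi), (ix), giving large(node1), large(m), active(node1).
Round 3 fires (iv), giving cold(m).
Round 4 fires (vii), giving closed(node1).
Closure: {active(node1), approved(node2), bird(node2), closed(node1), cold(m), flies(node1), green(node2), hot(node2), large(m), large(node1), mammal(node2), metal(node1), open(node1), penguin(m), red(m), signed(node1), small(m), stale(m), swims(node2), valid(m), visible(node1)} — 21 facts.

21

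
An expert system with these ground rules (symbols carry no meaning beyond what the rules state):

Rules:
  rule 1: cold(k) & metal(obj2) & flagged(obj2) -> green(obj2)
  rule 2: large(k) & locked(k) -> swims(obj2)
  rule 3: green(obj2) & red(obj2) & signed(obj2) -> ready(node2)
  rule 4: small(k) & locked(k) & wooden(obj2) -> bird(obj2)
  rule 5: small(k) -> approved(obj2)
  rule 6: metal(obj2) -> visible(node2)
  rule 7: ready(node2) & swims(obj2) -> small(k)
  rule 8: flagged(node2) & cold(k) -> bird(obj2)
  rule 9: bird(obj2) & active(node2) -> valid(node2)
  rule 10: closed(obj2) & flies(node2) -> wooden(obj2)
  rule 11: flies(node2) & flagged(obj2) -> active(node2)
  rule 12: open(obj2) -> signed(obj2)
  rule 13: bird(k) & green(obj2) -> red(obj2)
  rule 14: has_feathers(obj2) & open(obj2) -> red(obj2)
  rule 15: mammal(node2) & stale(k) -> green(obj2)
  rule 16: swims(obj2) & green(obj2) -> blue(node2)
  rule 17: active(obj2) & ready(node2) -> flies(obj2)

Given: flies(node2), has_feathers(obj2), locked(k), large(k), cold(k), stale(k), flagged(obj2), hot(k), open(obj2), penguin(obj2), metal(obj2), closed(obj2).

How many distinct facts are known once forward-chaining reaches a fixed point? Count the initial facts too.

Round 1: rule 1 [cold(k) & metal(obj2) & flagged(obj2) -> green(obj2)]; rule 2 [large(k) & locked(k) -> swims(obj2)]; rule 6 [metal(obj2) -> visible(node2)]; rule 10 [closed(obj2) & flies(node2) -> wooden(obj2)]; rule 11 [flies(node2) & flagged(obj2) -> active(node2)]; rule 12 [open(obj2) -> signed(obj2)]; rule 14 [has_feathers(obj2) & open(obj2) -> red(obj2)]. Adds green(obj2), swims(obj2), visible(node2), wooden(obj2), active(node2), signed(obj2), red(obj2).
Round 2: rule 3 [green(obj2) & red(obj2) & signed(obj2) -> ready(node2)]; rule 16 [swims(obj2) & green(obj2) -> blue(node2)]. Adds ready(node2), blue(node2).
Round 3: rule 7 [ready(node2) & swims(obj2) -> small(k)]. Adds small(k).
Round 4: rule 4 [small(k) & locked(k) & wooden(obj2) -> bird(obj2)]; rule 5 [small(k) -> approved(obj2)]. Adds bird(obj2), approved(obj2).
Round 5: rule 9 [bird(obj2) & active(node2) -> valid(node2)]. Adds valid(node2).
Closure: {active(node2), approved(obj2), bird(obj2), blue(node2), closed(obj2), cold(k), flagged(obj2), flies(node2), green(obj2), has_feathers(obj2), hot(k), large(k), locked(k), metal(obj2), open(obj2), penguin(obj2), ready(node2), red(obj2), signed(obj2), small(k), stale(k), swims(obj2), valid(node2), visible(node2), wooden(obj2)} — 25 facts.

25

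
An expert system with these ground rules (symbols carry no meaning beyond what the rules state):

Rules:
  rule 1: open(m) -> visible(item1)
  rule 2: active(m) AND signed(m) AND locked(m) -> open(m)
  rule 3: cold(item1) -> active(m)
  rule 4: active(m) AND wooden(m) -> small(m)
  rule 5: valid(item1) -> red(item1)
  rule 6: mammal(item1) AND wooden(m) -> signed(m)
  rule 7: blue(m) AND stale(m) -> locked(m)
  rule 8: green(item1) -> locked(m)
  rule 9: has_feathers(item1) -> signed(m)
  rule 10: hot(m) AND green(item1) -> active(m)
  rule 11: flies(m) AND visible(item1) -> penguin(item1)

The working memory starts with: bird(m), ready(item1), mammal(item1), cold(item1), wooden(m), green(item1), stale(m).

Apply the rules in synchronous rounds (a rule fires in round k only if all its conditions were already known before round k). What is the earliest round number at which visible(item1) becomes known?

3

Round 1: rule 3 [cold(item1) -> active(m)]; rule 6 [mammal(item1) AND wooden(m) -> signed(m)]; rule 8 [green(item1) -> locked(m)]. New: active(m), signed(m), locked(m).
Round 2: rule 2 [active(m) AND signed(m) AND locked(m) -> open(m)]; rule 4 [active(m) AND wooden(m) -> small(m)]. New: open(m), small(m).
Round 3: rule 1 [open(m) -> visible(item1)]. New: visible(item1).
visible(item1) first appears in round 3.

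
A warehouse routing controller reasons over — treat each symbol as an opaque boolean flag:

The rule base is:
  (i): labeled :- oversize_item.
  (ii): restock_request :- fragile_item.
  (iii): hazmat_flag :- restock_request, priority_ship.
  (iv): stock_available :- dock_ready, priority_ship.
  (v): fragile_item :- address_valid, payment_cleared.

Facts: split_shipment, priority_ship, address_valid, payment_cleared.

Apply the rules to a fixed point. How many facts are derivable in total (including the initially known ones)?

Round 1: (v) [fragile_item :- address_valid, payment_cleared.]. New: fragile_item.
Round 2: (ii) [restock_request :- fragile_item.]. New: restock_request.
Round 3: (iii) [hazmat_flag :- restock_request, priority_ship.]. New: hazmat_flag.
Closure: {address_valid, fragile_item, hazmat_flag, payment_cleared, priority_ship, restock_request, split_shipment} — 7 facts.

7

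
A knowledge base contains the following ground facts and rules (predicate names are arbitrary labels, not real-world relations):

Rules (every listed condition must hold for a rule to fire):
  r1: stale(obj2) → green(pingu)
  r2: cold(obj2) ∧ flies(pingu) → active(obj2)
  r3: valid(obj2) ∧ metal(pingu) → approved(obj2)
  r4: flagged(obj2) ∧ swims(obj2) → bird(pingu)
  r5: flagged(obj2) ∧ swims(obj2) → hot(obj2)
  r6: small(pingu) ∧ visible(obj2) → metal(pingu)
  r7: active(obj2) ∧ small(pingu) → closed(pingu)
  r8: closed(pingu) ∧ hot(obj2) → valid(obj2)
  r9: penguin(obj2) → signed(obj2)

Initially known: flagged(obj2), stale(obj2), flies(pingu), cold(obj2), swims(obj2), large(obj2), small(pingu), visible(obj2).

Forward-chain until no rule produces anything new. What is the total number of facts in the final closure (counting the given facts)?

16

Round 1 — r1, r2, r4, r5, r6, derive green(pingu), active(obj2), bird(pingu), hot(obj2), metal(pingu).
Round 2 — r7, derive closed(pingu).
Round 3 — r8, derive valid(obj2).
Round 4 — r3, derive approved(obj2).
Closure: {active(obj2), approved(obj2), bird(pingu), closed(pingu), cold(obj2), flagged(obj2), flies(pingu), green(pingu), hot(obj2), large(obj2), metal(pingu), small(pingu), stale(obj2), swims(obj2), valid(obj2), visible(obj2)} — 16 facts.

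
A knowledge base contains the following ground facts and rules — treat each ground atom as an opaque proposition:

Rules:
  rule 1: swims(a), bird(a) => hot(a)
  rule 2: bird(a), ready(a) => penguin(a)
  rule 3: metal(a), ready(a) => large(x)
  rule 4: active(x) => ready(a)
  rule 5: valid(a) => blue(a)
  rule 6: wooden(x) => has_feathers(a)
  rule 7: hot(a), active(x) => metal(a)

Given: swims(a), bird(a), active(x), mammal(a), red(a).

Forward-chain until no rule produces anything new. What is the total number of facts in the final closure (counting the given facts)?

[1] rule 1 [swims(a), bird(a) => hot(a)]; rule 4 [active(x) => ready(a)]. ⇒ new: hot(a), ready(a).
[2] rule 2 [bird(a), ready(a) => penguin(a)]; rule 7 [hot(a), active(x) => metal(a)]. ⇒ new: penguin(a), metal(a).
[3] rule 3 [metal(a), ready(a) => large(x)]. ⇒ new: large(x).
Closure: {active(x), bird(a), hot(a), large(x), mammal(a), metal(a), penguin(a), ready(a), red(a), swims(a)} — 10 facts.

10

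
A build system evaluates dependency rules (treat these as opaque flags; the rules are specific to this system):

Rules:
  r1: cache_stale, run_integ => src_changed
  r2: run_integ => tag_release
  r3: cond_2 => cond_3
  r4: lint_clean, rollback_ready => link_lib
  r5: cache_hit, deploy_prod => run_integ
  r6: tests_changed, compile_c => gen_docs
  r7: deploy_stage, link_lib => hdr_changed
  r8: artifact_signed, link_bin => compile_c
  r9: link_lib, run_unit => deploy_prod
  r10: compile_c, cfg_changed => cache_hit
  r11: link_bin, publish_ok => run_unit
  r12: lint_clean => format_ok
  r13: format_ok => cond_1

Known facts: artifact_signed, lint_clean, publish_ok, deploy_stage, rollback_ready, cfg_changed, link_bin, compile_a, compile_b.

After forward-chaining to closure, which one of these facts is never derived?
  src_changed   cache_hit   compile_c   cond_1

src_changed

Round 1: r4 [lint_clean, rollback_ready => link_lib]; r8 [artifact_signed, link_bin => compile_c]; r11 [link_bin, publish_ok => run_unit]; r12 [lint_clean => format_ok]. Adds link_lib, compile_c, run_unit, format_ok.
Round 2: r7 [deploy_stage, link_lib => hdr_changed]; r9 [link_lib, run_unit => deploy_prod]; r10 [compile_c, cfg_changed => cache_hit]; r13 [format_ok => cond_1]. Adds hdr_changed, deploy_prod, cache_hit, cond_1.
Round 3: r5 [cache_hit, deploy_prod => run_integ]. Adds run_integ.
Round 4: r2 [run_integ => tag_release]. Adds tag_release.
Derived: cond_1 (round 2), compile_c (round 1), cache_hit (round 2). src_changed never appears in any round.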